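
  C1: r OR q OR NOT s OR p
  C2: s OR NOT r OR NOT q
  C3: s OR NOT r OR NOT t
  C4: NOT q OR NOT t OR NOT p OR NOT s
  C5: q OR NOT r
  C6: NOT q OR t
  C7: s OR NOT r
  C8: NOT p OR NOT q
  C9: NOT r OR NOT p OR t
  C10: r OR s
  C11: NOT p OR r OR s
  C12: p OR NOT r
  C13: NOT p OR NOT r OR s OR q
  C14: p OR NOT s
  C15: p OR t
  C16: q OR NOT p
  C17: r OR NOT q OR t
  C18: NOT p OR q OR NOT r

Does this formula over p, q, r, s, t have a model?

No, unsatisfiable

Suppose q = true.
From the singleton clause (t), t = true.
From the singleton clause (NOT p), p = false.
From the singleton clause (NOT r), r = false.
From the singleton clause (s), s = true.
But (NOT s) is also a unit clause — contradiction.
So q must be the other value — set q = false.
From the singleton clause (NOT r), r = false.
From the singleton clause (s), s = true.
From the singleton clause (p), p = true.
But (NOT p) is also a unit clause — contradiction.
Both values of q lead to a conflict.
No assignment satisfies every clause.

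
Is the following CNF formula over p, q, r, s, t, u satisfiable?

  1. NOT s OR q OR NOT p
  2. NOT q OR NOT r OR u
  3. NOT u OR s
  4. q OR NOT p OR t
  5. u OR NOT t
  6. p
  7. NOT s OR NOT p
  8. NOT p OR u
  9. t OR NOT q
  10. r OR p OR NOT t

No

From the singleton clause (p), p = true.
From the singleton clause (NOT s), s = false.
From the singleton clause (NOT u), u = false.
But (u) is also a unit clause — contradiction.
No assignment satisfies every clause.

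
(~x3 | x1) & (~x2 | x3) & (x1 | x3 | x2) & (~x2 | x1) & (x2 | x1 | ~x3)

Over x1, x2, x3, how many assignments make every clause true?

There are 2^3 = 8 truth assignments over (x1, x2, x3).
Split on x3. With x3 = 1, the clauses containing x3 are satisfied and ~x3 drops from the rest; 2 of the 2^2 = 4 assignments to the other variables satisfy what remains.
With x3 = 0, by the same count on the reduced clause set, 1 assignment works.
Total: 2 + 1 = 3.

3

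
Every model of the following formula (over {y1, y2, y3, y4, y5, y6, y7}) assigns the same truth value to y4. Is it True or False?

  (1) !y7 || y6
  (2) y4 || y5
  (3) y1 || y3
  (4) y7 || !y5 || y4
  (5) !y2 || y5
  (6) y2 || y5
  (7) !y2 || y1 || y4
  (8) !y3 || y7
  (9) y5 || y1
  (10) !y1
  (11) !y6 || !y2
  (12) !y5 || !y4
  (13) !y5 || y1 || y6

False

Suppose y4 = true.
From the singleton clause (!y1), y1 = false.
From the singleton clause (y3), y3 = true.
From the singleton clause (y7), y7 = true.
From the singleton clause (y6), y6 = true.
From the singleton clause (y5), y5 = true.
Now (!y5) is unsatisfied and unit — conflict.
So every satisfying assignment has y4 = False.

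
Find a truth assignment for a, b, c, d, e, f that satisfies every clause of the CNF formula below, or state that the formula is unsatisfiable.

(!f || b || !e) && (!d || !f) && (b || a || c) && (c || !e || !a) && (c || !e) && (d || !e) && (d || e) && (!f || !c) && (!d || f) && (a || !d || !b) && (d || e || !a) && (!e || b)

Branch on d: set d = false.
Unit clause (!e) forces e = false.
That conflicts with the unit clause (e).
That branch fails; take d = true instead.
Unit clause (!f) forces f = false.
That conflicts with the unit clause (f).
Both values of d lead to a conflict.

UNSATISFIABLE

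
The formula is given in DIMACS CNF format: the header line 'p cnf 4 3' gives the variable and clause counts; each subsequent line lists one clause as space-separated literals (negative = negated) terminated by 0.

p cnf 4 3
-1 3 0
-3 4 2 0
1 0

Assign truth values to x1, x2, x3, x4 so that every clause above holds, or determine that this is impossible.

The clause (x1) is unit, so x1 = True.
The clause (x3) is unit, so x3 = True.
Case x4 = True:
Every clause is now satisfied; x2 is unconstrained.

x1 ↦ True, x2 ↦ True, x3 ↦ True, x4 ↦ True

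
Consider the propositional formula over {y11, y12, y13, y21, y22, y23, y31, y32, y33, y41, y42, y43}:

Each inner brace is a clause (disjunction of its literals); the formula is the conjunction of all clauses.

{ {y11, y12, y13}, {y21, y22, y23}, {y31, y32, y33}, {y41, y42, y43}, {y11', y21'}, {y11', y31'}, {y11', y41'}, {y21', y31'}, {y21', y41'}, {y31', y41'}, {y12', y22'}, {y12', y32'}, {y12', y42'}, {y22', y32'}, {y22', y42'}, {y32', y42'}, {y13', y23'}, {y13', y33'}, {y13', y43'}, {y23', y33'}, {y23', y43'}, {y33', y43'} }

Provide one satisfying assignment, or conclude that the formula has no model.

UNSATISFIABLE

Try y11 = 0.
Try y12 = 1.
(y22') alone gives y22 = 0.
(y32') alone gives y32 = 0.
(y42') alone gives y42 = 0.
Try y21 = 1.
(y31') alone gives y31 = 0.
(y33) alone gives y33 = 1.
(y41') alone gives y41 = 0.
(y43) alone gives y43 = 1.
Now (y43') is unsatisfied and unit — conflict.
Backtrack on y21: now try y21 = 0.
(y23) alone gives y23 = 1.
(y13') alone gives y13 = 0.
(y33') alone gives y33 = 0.
(y31) alone gives y31 = 1.
(y41') alone gives y41 = 0.
(y43) alone gives y43 = 1.
Now (y43') is unsatisfied and unit — conflict.
Neither y21 = 1 nor y21 = 0 works.
Backtrack on y12: now try y12 = 0.
(y13) alone gives y13 = 1.
(y23') alone gives y23 = 0.
(y33') alone gives y33 = 0.
(y43') alone gives y43 = 0.
Try y21 = 1.
(y31') alone gives y31 = 0.
(y32) alone gives y32 = 1.
(y41') alone gives y41 = 0.
(y42) alone gives y42 = 1.
Now (y42') is unsatisfied and unit — conflict.
Backtrack on y21: now try y21 = 0.
(y22) alone gives y22 = 1.
(y32') alone gives y32 = 0.
(y31) alone gives y31 = 1.
(y41') alone gives y41 = 0.
(y42) alone gives y42 = 1.
Now (y42') is unsatisfied and unit — conflict.
Neither y21 = 1 nor y21 = 0 works.
Neither y12 = 1 nor y12 = 0 works.
Backtrack on y11: now try y11 = 1.
(y21') alone gives y21 = 0.
(y31') alone gives y31 = 0.
(y41') alone gives y41 = 0.
Try y22 = 1.
(y12') alone gives y12 = 0.
(y32') alone gives y32 = 0.
(y33) alone gives y33 = 1.
(y42') alone gives y42 = 0.
(y43) alone gives y43 = 1.
Now (y43') is unsatisfied and unit — conflict.
Backtrack on y22: now try y22 = 0.
(y23) alone gives y23 = 1.
(y13') alone gives y13 = 0.
(y33') alone gives y33 = 0.
(y32) alone gives y32 = 1.
(y12') alone gives y12 = 0.
(y42') alone gives y42 = 0.
(y43) alone gives y43 = 1.
Now (y43') is unsatisfied and unit — conflict.
Neither y22 = 1 nor y22 = 0 works.
Neither y11 = 1 nor y11 = 0 works.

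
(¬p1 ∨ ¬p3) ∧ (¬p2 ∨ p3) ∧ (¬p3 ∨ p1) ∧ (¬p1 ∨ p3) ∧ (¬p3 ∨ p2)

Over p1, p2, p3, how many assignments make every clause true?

1

There are 2^3 = 8 truth assignments over (p1, p2, p3).
Split on p2. With p2 = True, the clauses containing p2 are satisfied and ¬p2 drops from the rest; 0 of the 2^2 = 4 assignments to the other variables satisfy what remains.
With p2 = False, by the same count on the reduced clause set, 1 assignment works.
(One model: p1=F, p2=F, p3=F.)
Total: 0 + 1 = 1.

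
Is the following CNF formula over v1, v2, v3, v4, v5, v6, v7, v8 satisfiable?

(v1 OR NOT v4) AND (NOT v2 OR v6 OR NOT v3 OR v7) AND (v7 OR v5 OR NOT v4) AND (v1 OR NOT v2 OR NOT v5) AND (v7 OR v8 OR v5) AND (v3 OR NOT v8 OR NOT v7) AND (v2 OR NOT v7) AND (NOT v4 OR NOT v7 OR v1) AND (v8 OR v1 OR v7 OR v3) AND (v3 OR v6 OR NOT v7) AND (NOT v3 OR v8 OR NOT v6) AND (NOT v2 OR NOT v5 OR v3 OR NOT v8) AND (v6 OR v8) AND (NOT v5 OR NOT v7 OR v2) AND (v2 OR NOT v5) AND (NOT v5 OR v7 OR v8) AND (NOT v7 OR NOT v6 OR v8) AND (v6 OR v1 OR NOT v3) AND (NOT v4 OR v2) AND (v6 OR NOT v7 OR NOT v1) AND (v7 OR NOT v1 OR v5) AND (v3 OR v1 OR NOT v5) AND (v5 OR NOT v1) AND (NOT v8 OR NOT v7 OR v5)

Branch on v1: set v1 = false.
The clause (NOT v4) is unit, so v4 = false.
Branch on v2: set v2 = true.
The clause (NOT v5) is unit, so v5 = false.
Branch on v7: set v7 = false.
The clause (v8) is unit, so v8 = true.
Branch on v6: set v6 = false.
The clause (NOT v3) is unit, so v3 = false.
All clauses are satisfied.
A satisfying assignment: v1: false,  v2: true,  v3: false,  v4: false,  v5: false,  v6: false,  v7: false,  v8: true.

Yes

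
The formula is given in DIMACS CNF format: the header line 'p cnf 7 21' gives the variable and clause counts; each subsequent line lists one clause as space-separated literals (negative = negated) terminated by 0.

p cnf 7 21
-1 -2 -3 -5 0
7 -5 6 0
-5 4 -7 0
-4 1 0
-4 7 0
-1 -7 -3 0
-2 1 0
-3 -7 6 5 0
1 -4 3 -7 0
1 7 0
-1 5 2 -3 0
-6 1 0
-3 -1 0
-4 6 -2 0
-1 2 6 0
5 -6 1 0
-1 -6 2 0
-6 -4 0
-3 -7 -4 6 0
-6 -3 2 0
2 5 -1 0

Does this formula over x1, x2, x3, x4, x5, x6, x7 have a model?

Case x4 = False:
Case x5 = True:
The clause (¬x7) is unit, so x7 = False.
The clause (x6) is unit, so x6 = True.
The clause (x1) is unit, so x1 = True.
The clause (¬x3) is unit, so x3 = False.
The clause (x2) is unit, so x2 = True.
All clauses are satisfied.
A satisfying assignment: x1 ↦ True; x2 ↦ True; x3 ↦ False; x4 ↦ False; x5 ↦ True; x6 ↦ True; x7 ↦ False.

Yes, satisfiable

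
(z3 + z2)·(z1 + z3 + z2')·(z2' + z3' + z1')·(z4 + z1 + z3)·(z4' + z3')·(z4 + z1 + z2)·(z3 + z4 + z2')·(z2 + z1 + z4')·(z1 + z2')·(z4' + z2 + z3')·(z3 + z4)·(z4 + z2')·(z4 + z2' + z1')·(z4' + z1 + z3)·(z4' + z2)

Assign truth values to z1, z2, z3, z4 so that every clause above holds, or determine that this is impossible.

z1: 1,  z2: 0,  z3: 1,  z4: 0

Case z3 = 1:
(z4') alone gives z4 = 0.
(z2') alone gives z2 = 0.
(z1) alone gives z1 = 1.
Every clause now holds.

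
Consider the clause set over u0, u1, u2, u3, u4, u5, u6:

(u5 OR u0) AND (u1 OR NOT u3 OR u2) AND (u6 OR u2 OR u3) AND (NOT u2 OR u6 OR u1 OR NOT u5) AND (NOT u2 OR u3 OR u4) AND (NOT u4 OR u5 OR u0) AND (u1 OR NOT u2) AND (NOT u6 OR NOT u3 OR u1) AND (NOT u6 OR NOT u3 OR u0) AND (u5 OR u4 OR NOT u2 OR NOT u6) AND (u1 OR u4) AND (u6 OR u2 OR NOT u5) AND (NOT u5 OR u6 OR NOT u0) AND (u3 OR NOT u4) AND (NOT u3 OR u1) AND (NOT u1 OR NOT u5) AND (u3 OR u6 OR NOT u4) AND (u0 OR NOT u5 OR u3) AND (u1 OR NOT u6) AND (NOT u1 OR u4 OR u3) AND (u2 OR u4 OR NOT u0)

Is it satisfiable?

Yes

Branch on u5: set u5 = false.
(u0) alone gives u0 = true.
Branch on u1: set u1 = true.
Branch on u3: set u3 = true.
Branch on u2: set u2 = true.
Branch on u4: set u4 = false.
(NOT u6) alone gives u6 = false.
This assignment satisfies each clause.
A satisfying assignment: u0=true; u1=true; u2=true; u3=true; u4=false; u5=false; u6=false.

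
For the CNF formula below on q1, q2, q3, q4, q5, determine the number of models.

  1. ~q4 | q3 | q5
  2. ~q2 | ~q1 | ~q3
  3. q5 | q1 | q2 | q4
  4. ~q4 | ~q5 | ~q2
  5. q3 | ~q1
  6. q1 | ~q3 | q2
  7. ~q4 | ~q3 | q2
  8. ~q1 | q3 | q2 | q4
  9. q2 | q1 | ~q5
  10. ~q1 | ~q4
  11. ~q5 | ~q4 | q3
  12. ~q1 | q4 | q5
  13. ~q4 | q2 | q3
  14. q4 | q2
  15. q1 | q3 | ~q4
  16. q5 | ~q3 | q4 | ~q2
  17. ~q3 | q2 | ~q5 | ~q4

4

There are 2^5 = 32 truth assignments over (q1, q2, q3, q4, q5).
Split on q1. With q1 = 1, the clauses containing q1 are satisfied and ~q1 drops from the rest; 0 of the 2^4 = 16 assignments to the other variables satisfy what remains.
With q1 = 0, by the same count on the reduced clause set, 4 assignments work.
(One model: q1=F, q2=T, q3=F, q4=F, q5=F.)
Total: 0 + 4 = 4.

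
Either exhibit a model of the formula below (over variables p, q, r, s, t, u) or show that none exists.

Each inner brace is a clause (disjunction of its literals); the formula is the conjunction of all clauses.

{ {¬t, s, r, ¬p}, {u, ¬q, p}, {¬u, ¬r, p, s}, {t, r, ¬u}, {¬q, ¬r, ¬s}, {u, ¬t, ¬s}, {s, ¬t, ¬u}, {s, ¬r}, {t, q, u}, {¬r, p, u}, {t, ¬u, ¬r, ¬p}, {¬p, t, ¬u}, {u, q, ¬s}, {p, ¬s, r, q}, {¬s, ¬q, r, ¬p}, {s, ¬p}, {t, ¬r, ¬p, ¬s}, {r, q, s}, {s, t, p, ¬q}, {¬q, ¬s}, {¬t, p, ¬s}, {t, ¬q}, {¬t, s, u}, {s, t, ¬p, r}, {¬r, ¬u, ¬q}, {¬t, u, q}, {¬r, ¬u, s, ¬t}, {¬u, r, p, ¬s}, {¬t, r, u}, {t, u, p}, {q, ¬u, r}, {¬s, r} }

Case s = True:
(¬q) alone gives q = False.
(u) alone gives u = True.
(r) alone gives r = True.
Case t = True:
(p) alone gives p = True.
Every clause now holds.

p: True, q: False, r: True, s: True, t: True, u: True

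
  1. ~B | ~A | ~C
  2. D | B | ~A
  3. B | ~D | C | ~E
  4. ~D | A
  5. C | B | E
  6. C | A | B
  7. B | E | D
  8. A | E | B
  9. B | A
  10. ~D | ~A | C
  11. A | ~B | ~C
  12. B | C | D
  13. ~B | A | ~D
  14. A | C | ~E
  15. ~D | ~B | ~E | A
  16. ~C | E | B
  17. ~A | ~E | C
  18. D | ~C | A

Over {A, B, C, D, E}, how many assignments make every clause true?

3

There are 2^5 = 32 truth assignments over (A, B, C, D, E).
Split on E. With E = 1, the clauses containing E are satisfied and ~E drops from the rest; 1 of the 2^4 = 16 assignments to the other variables satisfy what remains.
With E = 0, by the same count on the reduced clause set, 2 assignments work.
(One model: A=F, B=T, C=F, D=F, E=F.)
Total: 1 + 2 = 3.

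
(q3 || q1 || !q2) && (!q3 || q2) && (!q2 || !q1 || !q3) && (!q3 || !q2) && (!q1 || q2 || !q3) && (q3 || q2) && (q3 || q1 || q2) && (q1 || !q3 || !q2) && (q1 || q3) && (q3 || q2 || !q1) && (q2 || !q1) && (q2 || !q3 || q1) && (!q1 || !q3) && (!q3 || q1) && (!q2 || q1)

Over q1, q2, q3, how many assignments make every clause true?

There are 2^3 = 8 truth assignments over (q1, q2, q3).
Check each against the 15 clauses (columns in the order q1, q2, q3):
  F F F  ✗ fails (q3 || q2)
  F F T  ✗ fails (!q3 || q2)
  F T F  ✗ fails (q3 || q1 || !q2)
  F T T  ✗ fails (!q3 || !q2)
  T F F  ✗ fails (q3 || q2)
  T F T  ✗ fails (!q3 || q2)
  T T F  ✓ satisfies all
  T T T  ✗ fails (!q2 || !q1 || !q3)
1 of the 8 rows is a model.

1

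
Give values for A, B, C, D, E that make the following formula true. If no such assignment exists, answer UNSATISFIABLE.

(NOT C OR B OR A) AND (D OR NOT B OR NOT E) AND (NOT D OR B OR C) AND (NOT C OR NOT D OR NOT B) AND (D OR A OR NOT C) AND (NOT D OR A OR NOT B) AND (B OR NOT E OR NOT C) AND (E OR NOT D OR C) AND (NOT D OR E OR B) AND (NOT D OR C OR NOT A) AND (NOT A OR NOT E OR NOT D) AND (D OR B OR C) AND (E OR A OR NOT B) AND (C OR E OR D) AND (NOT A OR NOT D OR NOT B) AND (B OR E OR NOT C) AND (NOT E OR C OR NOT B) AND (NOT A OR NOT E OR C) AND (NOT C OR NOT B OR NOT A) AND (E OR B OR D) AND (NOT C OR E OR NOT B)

UNSATISFIABLE

Case C = false:
Case D = false:
From the singleton clause (B), B = true.
From the singleton clause (NOT E), E = false.
That conflicts with the unit clause (E).
Undo D and try D = true.
From the singleton clause (B), B = true.
From the singleton clause (A), A = true.
That conflicts with the unit clause (NOT A).
Neither D = true nor D = false works.
Undo C and try C = true.
Case B = true:
From the singleton clause (NOT D), D = false.
From the singleton clause (NOT E), E = false.
That conflicts with the unit clause (E).
Undo B and try B = false.
From the singleton clause (A), A = true.
From the singleton clause (NOT E), E = false.
That conflicts with the unit clause (E).
Neither B = true nor B = false works.
Neither C = true nor C = false works.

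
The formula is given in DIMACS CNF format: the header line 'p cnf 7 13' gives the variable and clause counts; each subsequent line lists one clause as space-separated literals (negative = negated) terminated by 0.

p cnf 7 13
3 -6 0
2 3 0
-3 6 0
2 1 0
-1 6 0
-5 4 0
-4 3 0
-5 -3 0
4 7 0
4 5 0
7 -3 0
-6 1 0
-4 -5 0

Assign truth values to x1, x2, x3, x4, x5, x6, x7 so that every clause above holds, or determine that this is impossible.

Branch on x3: set x3 = True.
(x6) alone gives x6 = True.
(¬x5) alone gives x5 = False.
(x4) alone gives x4 = True.
(x7) alone gives x7 = True.
(x1) alone gives x1 = True.
No clause remains; x2 is free.

x1 ↦ True,  x2 ↦ True,  x3 ↦ True,  x4 ↦ True,  x5 ↦ False,  x6 ↦ True,  x7 ↦ True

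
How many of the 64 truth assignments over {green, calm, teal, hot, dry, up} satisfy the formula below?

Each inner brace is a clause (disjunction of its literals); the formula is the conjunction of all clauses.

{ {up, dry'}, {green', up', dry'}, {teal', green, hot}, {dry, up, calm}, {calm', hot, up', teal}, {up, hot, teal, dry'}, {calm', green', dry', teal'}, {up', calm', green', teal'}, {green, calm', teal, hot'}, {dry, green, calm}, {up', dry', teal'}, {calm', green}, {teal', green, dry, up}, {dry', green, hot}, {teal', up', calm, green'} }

8

There are 2^6 = 64 truth assignments over (green, calm, teal, hot, dry, up).
Split on calm. With calm = 1, the clauses containing calm are satisfied and calm' drops from the rest; 5 of the 2^5 = 32 assignments to the other variables satisfy what remains.
With calm = 0, by the same count on the reduced clause set, 3 assignments work.
(One model: green=F, calm=F, teal=F, hot=T, dry=T, up=T.)
Total: 5 + 3 = 8.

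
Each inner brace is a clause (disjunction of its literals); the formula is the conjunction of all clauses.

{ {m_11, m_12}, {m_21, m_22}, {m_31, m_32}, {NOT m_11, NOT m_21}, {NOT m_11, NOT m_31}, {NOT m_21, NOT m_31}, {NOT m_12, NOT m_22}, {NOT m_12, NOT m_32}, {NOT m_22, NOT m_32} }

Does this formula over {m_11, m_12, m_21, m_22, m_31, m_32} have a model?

Case m_11 = true:
Unit clause (NOT m_21) forces m_21 = false.
Unit clause (m_22) forces m_22 = true.
Unit clause (NOT m_31) forces m_31 = false.
Unit clause (m_32) forces m_32 = true.
That conflicts with the unit clause (NOT m_32).
Undo m_11 and try m_11 = false.
Unit clause (m_12) forces m_12 = true.
Unit clause (NOT m_22) forces m_22 = false.
Unit clause (m_21) forces m_21 = true.
Unit clause (NOT m_31) forces m_31 = false.
Unit clause (m_32) forces m_32 = true.
That conflicts with the unit clause (NOT m_32).
Either choice for m_11 ends in contradiction.
No assignment satisfies every clause.

No, unsatisfiable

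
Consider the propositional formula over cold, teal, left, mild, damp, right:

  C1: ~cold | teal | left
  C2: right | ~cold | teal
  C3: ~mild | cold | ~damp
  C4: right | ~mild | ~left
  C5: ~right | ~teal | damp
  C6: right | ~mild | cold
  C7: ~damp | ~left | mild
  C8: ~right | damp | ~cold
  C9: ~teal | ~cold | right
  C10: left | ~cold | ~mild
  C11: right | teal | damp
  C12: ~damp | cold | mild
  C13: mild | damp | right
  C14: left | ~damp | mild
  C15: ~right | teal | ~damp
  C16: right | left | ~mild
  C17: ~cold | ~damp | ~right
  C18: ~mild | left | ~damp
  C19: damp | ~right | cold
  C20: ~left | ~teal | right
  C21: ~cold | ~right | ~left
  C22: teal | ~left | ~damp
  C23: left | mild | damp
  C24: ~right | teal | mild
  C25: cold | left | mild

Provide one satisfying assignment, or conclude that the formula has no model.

Branch on cold: set cold = 0.
Branch on mild: set mild = 0.
The clause (~damp) is unit, so damp = 0.
The clause (right) is unit, so right = 1.
But (~right) is also a unit clause — contradiction.
Undo mild and try mild = 1.
The clause (~damp) is unit, so damp = 0.
The clause (right) is unit, so right = 1.
But (~right) is also a unit clause — contradiction.
Either choice for mild ends in contradiction.
Undo cold and try cold = 1.
Branch on teal: set teal = 1.
The clause (right) is unit, so right = 1.
The clause (damp) is unit, so damp = 1.
But (~damp) is also a unit clause — contradiction.
Undo teal and try teal = 0.
The clause (left) is unit, so left = 1.
The clause (right) is unit, so right = 1.
But (~right) is also a unit clause — contradiction.
Either choice for teal ends in contradiction.
Either choice for cold ends in contradiction.

UNSATISFIABLE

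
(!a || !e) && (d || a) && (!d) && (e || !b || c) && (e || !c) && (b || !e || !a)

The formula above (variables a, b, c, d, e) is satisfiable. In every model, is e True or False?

False

Suppose e = true.
Unit clause (!a) forces a = false.
Unit clause (d) forces d = true.
That conflicts with the unit clause (!d).
So every satisfying assignment has e = False.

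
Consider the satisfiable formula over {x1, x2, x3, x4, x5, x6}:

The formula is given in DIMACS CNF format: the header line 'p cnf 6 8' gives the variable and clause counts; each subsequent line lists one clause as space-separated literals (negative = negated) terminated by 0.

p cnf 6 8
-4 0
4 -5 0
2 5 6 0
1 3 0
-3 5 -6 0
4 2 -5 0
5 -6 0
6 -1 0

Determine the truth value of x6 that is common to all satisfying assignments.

False

Suppose x6 = True.
The clause (¬x4) is unit, so x4 = False.
The clause (¬x5) is unit, so x5 = False.
That conflicts with the unit clause (x5).
So every satisfying assignment has x6 = False.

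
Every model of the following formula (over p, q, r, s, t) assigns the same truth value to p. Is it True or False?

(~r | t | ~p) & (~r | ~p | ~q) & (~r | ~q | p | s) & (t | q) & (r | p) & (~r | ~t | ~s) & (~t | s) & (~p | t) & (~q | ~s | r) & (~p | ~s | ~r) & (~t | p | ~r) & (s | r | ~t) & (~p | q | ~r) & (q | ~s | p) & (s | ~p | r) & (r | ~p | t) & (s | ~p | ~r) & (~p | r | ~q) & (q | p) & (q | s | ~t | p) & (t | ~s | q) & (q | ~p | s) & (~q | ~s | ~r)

True

Suppose p = 0.
From the singleton clause (r), r = 1.
From the singleton clause (~t), t = 0.
From the singleton clause (q), q = 1.
From the singleton clause (s), s = 1.
But (~s) is also a unit clause — contradiction.
So every satisfying assignment has p = True.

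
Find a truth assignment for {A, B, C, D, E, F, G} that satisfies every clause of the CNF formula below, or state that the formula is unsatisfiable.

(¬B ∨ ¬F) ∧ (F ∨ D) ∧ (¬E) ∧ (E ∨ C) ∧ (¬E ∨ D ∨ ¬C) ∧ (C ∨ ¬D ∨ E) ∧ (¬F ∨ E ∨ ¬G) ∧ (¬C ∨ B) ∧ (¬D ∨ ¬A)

A ↦ False, B ↦ True, C ↦ True, D ↦ True, E ↦ False, F ↦ False, G ↦ False

The clause (¬E) is unit, so E = False.
The clause (C) is unit, so C = True.
The clause (B) is unit, so B = True.
The clause (¬F) is unit, so F = False.
The clause (D) is unit, so D = True.
The clause (¬A) is unit, so A = False.
No clause remains; G is free.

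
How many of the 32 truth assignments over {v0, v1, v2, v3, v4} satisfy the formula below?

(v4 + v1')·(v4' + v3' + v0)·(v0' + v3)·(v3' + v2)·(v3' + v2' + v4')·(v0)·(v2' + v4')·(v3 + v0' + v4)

There are 2^5 = 32 truth assignments over (v0, v1, v2, v3, v4).
Split on v2. With v2 = 1, the clauses containing v2 are satisfied and v2' drops from the rest; 1 of the 2^4 = 16 assignments to the other variables satisfy what remains.
With v2 = 0, by the same count on the reduced clause set, 0 assignments work.
(One model: v0=T, v1=F, v2=T, v3=T, v4=F.)
Total: 1 + 0 = 1.

1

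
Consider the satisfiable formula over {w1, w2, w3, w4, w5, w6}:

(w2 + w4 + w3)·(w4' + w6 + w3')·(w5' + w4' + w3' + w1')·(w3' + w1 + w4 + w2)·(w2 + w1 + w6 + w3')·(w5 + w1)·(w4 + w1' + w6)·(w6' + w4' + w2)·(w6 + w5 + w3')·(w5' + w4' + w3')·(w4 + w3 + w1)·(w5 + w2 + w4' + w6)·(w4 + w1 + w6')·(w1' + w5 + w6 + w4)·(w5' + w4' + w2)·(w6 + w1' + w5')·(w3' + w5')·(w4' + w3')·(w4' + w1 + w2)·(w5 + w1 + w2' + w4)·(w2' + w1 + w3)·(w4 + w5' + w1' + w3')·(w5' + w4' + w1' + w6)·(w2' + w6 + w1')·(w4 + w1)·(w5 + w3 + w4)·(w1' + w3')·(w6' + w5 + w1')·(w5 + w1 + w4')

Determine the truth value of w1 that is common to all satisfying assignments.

True

Suppose w1 = 0.
Unit clause (w5) forces w5 = 1.
Unit clause (w3') forces w3 = 0.
Unit clause (w4) forces w4 = 1.
Unit clause (w2) forces w2 = 1.
That conflicts with the unit clause (w2').
So every satisfying assignment has w1 = True.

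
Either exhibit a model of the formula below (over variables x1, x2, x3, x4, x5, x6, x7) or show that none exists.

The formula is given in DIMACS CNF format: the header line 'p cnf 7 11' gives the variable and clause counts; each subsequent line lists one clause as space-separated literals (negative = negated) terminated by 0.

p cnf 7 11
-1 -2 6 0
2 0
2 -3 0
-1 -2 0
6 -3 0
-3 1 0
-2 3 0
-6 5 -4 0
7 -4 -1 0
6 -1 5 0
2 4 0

UNSATISFIABLE

From the singleton clause (x2), x2 = True.
From the singleton clause (¬x1), x1 = False.
From the singleton clause (¬x3), x3 = False.
That conflicts with the unit clause (x3).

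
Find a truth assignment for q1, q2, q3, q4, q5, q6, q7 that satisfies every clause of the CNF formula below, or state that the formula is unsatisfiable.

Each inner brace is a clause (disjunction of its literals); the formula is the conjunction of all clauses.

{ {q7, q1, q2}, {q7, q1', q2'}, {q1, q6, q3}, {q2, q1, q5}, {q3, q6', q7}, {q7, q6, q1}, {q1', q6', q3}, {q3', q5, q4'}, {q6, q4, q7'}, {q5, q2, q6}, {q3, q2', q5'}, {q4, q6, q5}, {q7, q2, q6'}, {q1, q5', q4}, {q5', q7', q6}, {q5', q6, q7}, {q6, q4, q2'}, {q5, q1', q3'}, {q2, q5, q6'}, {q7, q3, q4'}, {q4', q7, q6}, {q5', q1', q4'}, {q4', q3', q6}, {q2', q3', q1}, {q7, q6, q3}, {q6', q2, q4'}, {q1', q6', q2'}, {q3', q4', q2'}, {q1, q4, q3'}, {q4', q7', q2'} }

q1=1, q2=0, q3=1, q4=0, q5=1, q6=1, q7=1

Case q7 = 1:
Case q6 = 1:
Case q1 = 1:
The clause (q3) is unit, so q3 = 1.
The clause (q5) is unit, so q5 = 1.
The clause (q4') is unit, so q4 = 0.
The clause (q2') is unit, so q2 = 0.
This assignment satisfies each clause.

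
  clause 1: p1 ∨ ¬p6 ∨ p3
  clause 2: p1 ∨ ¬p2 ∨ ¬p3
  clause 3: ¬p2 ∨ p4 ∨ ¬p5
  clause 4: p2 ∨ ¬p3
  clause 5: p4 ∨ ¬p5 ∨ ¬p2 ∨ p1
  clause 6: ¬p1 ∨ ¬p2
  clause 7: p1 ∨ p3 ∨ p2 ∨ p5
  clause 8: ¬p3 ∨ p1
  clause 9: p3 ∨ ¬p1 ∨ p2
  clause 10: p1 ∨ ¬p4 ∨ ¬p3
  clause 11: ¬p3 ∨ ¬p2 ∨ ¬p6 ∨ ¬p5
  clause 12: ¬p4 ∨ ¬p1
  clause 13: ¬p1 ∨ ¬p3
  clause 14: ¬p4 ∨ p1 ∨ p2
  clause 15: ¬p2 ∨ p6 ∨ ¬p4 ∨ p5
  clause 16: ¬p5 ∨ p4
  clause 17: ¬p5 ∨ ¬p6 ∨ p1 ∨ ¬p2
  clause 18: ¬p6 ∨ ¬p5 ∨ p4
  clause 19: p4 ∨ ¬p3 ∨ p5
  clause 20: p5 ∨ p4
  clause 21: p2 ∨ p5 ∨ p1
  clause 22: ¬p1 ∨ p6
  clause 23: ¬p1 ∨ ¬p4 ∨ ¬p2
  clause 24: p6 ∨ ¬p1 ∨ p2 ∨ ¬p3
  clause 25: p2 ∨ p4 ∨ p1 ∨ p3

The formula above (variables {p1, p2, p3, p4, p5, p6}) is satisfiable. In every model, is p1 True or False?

Suppose p1 = True.
From the singleton clause (¬p2), p2 = False.
From the singleton clause (¬p3), p3 = False.
Now (p3) is unsatisfied and unit — conflict.
So every satisfying assignment has p1 = False.

False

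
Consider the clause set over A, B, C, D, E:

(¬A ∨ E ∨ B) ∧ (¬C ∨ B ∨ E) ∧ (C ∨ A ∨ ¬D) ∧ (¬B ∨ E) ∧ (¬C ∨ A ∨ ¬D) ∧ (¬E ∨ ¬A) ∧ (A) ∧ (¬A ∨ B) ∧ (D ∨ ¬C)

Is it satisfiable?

The clause (A) is unit, so A = True.
The clause (¬E) is unit, so E = False.
The clause (B) is unit, so B = True.
But (¬B) is also a unit clause — contradiction.
No assignment satisfies every clause.

Unsatisfiable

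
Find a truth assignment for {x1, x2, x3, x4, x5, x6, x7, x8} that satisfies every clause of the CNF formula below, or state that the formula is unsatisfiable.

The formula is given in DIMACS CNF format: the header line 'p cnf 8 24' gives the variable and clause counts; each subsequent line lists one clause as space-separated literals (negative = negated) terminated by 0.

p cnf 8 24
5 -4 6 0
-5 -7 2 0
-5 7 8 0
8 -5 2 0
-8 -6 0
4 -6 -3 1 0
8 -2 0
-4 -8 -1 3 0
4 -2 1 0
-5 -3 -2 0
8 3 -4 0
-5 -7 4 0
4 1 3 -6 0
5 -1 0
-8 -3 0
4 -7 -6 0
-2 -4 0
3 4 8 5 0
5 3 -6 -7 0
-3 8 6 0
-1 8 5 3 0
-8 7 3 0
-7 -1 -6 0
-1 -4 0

Branch on x8: set x8 = False.
(¬x2) alone gives x2 = False.
(¬x5) alone gives x5 = False.
(¬x1) alone gives x1 = False.
Branch on x4: set x4 = True.
(x6) alone gives x6 = True.
(x3) alone gives x3 = True.
No clause remains; x7 is free.

x1=False, x2=False, x3=True, x4=True, x5=False, x6=True, x7=False, x8=False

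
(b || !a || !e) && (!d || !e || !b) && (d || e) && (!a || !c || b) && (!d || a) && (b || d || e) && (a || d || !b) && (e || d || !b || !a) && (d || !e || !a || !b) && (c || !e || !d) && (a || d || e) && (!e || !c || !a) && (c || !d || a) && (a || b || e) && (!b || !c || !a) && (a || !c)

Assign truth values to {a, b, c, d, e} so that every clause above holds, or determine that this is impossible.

a: false; b: false; c: false; d: false; e: true

Try d = false.
(e) alone gives e = true.
Try b = false.
(!a) alone gives a = false.
(!c) alone gives c = false.
This assignment satisfies each clause.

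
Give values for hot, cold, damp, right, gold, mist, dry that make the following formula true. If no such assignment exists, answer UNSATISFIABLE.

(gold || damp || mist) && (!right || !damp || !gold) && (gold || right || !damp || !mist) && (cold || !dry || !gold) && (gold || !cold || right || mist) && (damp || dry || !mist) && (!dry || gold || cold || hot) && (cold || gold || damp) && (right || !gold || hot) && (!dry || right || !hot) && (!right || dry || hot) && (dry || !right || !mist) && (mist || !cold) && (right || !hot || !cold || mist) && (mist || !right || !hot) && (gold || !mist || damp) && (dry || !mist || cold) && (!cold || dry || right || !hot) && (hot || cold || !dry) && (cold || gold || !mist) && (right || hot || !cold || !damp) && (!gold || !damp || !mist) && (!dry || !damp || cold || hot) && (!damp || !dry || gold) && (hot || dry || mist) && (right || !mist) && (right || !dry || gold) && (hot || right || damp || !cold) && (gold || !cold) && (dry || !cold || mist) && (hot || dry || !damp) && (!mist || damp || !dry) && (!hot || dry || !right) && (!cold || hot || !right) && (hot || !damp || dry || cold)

hot: true; cold: false; damp: true; right: false; gold: false; mist: false; dry: false

Branch on mist: set mist = false.
From the singleton clause (!cold), cold = false.
Branch on gold: set gold = false.
From the singleton clause (damp), damp = true.
From the singleton clause (!dry), dry = false.
From the singleton clause (hot), hot = true.
From the singleton clause (!right), right = false.
All clauses are satisfied.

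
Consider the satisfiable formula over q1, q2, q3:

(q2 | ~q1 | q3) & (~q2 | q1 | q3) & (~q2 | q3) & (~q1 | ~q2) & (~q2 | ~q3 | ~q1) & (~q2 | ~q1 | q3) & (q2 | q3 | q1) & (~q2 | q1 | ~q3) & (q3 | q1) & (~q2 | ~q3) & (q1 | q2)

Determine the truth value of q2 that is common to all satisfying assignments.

False

Suppose q2 = 1.
(q3) alone gives q3 = 1.
That conflicts with the unit clause (~q3).
So every satisfying assignment has q2 = False.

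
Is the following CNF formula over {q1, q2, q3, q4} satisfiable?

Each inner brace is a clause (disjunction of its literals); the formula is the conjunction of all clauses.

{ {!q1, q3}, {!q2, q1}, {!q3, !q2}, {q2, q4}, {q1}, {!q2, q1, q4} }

From the singleton clause (q1), q1 = true.
From the singleton clause (q3), q3 = true.
From the singleton clause (!q2), q2 = false.
From the singleton clause (q4), q4 = true.
All clauses are satisfied.
A satisfying assignment: q1 ↦ true,  q2 ↦ false,  q3 ↦ true,  q4 ↦ true.

Yes, satisfiable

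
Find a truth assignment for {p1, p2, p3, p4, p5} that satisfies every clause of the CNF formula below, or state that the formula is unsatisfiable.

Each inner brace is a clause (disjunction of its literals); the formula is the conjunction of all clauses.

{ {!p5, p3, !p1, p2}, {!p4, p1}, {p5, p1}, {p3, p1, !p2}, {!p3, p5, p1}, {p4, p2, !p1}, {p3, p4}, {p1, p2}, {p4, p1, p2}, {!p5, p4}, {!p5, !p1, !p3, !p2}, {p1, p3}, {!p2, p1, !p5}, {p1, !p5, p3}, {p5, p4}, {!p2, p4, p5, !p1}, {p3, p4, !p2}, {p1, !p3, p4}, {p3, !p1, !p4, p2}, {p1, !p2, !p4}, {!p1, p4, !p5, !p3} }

p1=true, p2=true, p3=true, p4=true, p5=false

Try p4 = true.
(p1) alone gives p1 = true.
Try p3 = true.
Try p5 = false.
Every clause is now satisfied; p2 is unconstrained.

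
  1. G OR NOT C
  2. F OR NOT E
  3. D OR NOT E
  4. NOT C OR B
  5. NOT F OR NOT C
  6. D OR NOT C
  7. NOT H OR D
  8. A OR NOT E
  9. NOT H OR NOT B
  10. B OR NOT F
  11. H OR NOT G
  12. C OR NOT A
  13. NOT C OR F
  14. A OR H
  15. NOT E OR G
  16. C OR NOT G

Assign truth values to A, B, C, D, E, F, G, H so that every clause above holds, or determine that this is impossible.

A ↦ false, B ↦ false, C ↦ false, D ↦ true, E ↦ false, F ↦ false, G ↦ false, H ↦ true

Suppose G = false.
The clause (NOT C) is unit, so C = false.
The clause (NOT A) is unit, so A = false.
The clause (NOT E) is unit, so E = false.
The clause (H) is unit, so H = true.
The clause (D) is unit, so D = true.
The clause (NOT B) is unit, so B = false.
The clause (NOT F) is unit, so F = false.
This assignment satisfies each clause.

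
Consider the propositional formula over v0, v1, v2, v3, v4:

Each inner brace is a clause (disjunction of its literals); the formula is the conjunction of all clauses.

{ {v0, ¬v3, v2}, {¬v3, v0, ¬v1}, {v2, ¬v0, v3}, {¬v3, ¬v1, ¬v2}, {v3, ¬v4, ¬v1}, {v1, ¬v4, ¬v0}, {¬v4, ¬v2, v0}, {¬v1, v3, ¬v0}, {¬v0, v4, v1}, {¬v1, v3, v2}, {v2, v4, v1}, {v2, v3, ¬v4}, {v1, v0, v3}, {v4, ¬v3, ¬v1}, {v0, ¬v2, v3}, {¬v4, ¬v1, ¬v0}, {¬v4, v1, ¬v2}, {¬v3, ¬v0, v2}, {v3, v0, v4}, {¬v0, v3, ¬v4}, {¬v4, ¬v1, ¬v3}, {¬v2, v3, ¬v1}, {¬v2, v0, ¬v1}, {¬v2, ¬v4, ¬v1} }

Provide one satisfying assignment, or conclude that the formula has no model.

Try v0 = False.
Try v3 = True.
The clause (v2) is unit, so v2 = True.
The clause (¬v1) is unit, so v1 = False.
The clause (¬v4) is unit, so v4 = False.
Every clause now holds.

v0=False,  v1=False,  v2=True,  v3=True,  v4=False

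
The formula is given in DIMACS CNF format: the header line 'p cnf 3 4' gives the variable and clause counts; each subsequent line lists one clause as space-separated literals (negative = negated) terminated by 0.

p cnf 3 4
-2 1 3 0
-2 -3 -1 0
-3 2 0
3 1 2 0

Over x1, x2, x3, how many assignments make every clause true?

3

There are 2^3 = 8 truth assignments over (x1, x2, x3).
Check each against the 4 clauses (columns in the order x1, x2, x3):
  F F F  ✗ fails (x3 ∨ x1 ∨ x2)
  F F T  ✗ fails (¬x3 ∨ x2)
  F T F  ✗ fails (¬x2 ∨ x1 ∨ x3)
  F T T  ✓ satisfies all
  T F F  ✓ satisfies all
  T F T  ✗ fails (¬x3 ∨ x2)
  T T F  ✓ satisfies all
  T T T  ✗ fails (¬x2 ∨ ¬x3 ∨ ¬x1)
3 of the 8 rows are models.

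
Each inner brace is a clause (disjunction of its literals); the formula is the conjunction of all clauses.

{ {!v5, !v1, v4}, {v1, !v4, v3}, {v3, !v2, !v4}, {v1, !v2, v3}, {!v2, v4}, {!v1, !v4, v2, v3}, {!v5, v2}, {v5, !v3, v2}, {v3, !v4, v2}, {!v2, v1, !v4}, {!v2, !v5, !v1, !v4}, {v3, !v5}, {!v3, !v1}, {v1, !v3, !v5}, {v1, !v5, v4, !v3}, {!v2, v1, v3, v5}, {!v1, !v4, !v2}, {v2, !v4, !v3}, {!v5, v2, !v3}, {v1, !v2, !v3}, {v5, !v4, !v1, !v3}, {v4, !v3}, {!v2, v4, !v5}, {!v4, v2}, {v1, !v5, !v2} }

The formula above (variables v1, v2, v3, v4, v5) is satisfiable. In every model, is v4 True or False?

False

Suppose v4 = true.
(v2) alone gives v2 = true.
(v3) alone gives v3 = true.
(v1) alone gives v1 = true.
Now (!v1) is unsatisfied and unit — conflict.
So every satisfying assignment has v4 = False.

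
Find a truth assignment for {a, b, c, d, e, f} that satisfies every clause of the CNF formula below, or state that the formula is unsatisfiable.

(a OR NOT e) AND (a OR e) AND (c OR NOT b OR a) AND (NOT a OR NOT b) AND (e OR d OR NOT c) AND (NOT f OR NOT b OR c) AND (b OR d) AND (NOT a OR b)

UNSATISFIABLE

Branch on a: set a = true.
From the singleton clause (NOT b), b = false.
That conflicts with the unit clause (b).
Undo a and try a = false.
From the singleton clause (NOT e), e = false.
That conflicts with the unit clause (e).
Neither a = true nor a = false works.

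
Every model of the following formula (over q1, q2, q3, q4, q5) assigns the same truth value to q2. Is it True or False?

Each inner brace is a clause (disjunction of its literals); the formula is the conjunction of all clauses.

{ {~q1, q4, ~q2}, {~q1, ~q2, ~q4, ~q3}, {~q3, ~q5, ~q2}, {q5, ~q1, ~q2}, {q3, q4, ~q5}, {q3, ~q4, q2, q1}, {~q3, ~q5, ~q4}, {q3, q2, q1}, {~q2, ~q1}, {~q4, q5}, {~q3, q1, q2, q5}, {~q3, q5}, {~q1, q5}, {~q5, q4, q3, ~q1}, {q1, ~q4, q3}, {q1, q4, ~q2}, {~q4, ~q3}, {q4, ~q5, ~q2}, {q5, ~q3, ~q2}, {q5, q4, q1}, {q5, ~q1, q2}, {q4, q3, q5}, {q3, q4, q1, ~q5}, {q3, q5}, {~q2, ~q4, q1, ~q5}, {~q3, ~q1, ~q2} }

Suppose q2 = 1.
The clause (~q1) is unit, so q1 = 0.
The clause (q4) is unit, so q4 = 1.
The clause (q5) is unit, so q5 = 1.
But (~q5) is also a unit clause — contradiction.
So every satisfying assignment has q2 = False.

False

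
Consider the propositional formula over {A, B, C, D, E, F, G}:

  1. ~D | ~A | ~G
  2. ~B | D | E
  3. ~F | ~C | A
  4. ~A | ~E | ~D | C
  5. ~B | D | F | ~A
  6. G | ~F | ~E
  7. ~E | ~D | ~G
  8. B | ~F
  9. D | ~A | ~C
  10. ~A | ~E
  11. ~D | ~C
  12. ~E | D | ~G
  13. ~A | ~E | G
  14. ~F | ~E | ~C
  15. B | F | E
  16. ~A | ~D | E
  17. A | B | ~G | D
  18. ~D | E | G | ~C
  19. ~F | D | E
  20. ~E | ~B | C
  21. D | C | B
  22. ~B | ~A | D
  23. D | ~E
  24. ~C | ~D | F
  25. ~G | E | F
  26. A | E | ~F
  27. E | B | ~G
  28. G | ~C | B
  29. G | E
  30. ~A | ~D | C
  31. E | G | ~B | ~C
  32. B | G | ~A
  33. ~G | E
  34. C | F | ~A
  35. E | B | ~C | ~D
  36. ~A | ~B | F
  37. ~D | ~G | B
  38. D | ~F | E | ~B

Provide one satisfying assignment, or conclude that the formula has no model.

Case B = 0:
The clause (~F) is unit, so F = 0.
The clause (E) is unit, so E = 1.
The clause (~A) is unit, so A = 0.
The clause (D) is unit, so D = 1.
The clause (~G) is unit, so G = 0.
The clause (~C) is unit, so C = 0.
Every clause now holds.

A: 0, B: 0, C: 0, D: 1, E: 1, F: 0, G: 0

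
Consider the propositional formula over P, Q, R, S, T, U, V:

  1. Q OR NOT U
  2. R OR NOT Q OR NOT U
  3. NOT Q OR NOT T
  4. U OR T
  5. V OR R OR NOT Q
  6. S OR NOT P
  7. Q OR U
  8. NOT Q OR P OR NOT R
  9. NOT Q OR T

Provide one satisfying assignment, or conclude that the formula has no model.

UNSATISFIABLE

Suppose Q = true.
The clause (NOT T) is unit, so T = false.
But (T) is also a unit clause — contradiction.
So Q must be the other value — set Q = false.
The clause (NOT U) is unit, so U = false.
But (U) is also a unit clause — contradiction.
Neither Q = true nor Q = false works.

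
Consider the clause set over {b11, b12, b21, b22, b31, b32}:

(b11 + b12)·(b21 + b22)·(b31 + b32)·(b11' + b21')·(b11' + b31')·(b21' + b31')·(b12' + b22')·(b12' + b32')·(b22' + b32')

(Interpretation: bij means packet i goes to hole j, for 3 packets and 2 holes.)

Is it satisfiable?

Case b11 = 1:
Unit clause (b21') forces b21 = 0.
Unit clause (b22) forces b22 = 1.
Unit clause (b31') forces b31 = 0.
Unit clause (b32) forces b32 = 1.
But (b32') is also a unit clause — contradiction.
Backtrack on b11: now try b11 = 0.
Unit clause (b12) forces b12 = 1.
Unit clause (b22') forces b22 = 0.
Unit clause (b21) forces b21 = 1.
Unit clause (b31') forces b31 = 0.
Unit clause (b32) forces b32 = 1.
But (b32') is also a unit clause — contradiction.
Either choice for b11 ends in contradiction.
No assignment satisfies every clause.

No, unsatisfiable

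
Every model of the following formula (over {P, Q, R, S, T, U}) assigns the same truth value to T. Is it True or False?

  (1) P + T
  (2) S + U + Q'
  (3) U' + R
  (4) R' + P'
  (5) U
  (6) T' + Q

Suppose T = 0.
The clause (P) is unit, so P = 1.
The clause (R') is unit, so R = 0.
The clause (U') is unit, so U = 0.
But (U) is also a unit clause — contradiction.
So every satisfying assignment has T = True.

True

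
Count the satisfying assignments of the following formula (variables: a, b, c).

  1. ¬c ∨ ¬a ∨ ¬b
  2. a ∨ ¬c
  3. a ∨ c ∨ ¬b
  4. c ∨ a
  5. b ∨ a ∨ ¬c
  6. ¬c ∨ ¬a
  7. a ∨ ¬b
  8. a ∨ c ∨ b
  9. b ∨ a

2

There are 2^3 = 8 truth assignments over (a, b, c).
Check each against the 9 clauses (columns in the order a, b, c):
  F F F  ✗ fails (c ∨ a)
  F F T  ✗ fails (a ∨ ¬c)
  F T F  ✗ fails (a ∨ c ∨ ¬b)
  F T T  ✗ fails (a ∨ ¬c)
  T F F  ✓ satisfies all
  T F T  ✗ fails (¬c ∨ ¬a)
  T T F  ✓ satisfies all
  T T T  ✗ fails (¬c ∨ ¬a ∨ ¬b)
2 of the 8 rows are models.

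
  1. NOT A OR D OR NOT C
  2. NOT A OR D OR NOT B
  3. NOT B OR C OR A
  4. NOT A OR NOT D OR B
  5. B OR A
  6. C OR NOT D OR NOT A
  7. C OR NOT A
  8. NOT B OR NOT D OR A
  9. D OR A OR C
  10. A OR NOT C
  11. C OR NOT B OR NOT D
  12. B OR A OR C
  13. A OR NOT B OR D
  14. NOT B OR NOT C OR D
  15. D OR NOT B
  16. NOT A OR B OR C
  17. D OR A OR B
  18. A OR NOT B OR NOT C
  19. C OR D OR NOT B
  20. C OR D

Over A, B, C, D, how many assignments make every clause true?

1

There are 2^4 = 16 truth assignments over (A, B, C, D).
Check each against the 20 clauses (columns in the order A, B, C, D):
  F F F F  ✗ fails (B OR A)
  F F F T  ✗ fails (B OR A)
  F F T F  ✗ fails (B OR A)
  F F T T  ✗ fails (B OR A)
  F T F F  ✗ fails (NOT B OR C OR A)
  F T F T  ✗ fails (NOT B OR C OR A)
  F T T F  ✗ fails (A OR NOT C)
  F T T T  ✗ fails (NOT B OR NOT D OR A)
  T F F F  ✗ fails (C OR NOT A)
  T F F T  ✗ fails (NOT A OR NOT D OR B)
  T F T F  ✗ fails (NOT A OR D OR NOT C)
  T F T T  ✗ fails (NOT A OR NOT D OR B)
  T T F F  ✗ fails (NOT A OR D OR NOT B)
  T T F T  ✗ fails (C OR NOT D OR NOT A)
  T T T F  ✗ fails (NOT A OR D OR NOT C)
  T T T T  ✓ satisfies all
1 of the 16 rows is a model.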